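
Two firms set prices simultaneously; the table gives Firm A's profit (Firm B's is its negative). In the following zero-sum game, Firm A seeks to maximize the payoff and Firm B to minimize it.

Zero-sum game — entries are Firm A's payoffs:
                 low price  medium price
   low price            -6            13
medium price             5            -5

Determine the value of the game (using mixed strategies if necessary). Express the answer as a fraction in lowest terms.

35/29

Row minima are -6 and -5, so Firm A's maximin is -5; column maxima are 5 and 13, so Firm B's minimax is 5. These differ, so the equilibrium is in mixed strategies.
Let Firm A play low price with probability p. Firm B is indifferent when −6p + 5(1−p) = 13p − 5(1−p), giving p = 10/29.
Let Firm B play low price with probability q. Firm A is indifferent when −6q + 13(1−q) = 5q − 5(1−q), giving q = 18/29.
The value is -6·(18/29) + (13)·(11/29) = 35/29.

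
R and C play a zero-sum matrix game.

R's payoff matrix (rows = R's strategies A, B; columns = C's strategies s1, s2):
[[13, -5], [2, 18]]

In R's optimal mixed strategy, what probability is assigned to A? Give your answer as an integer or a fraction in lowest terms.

Row minima are -5 and 2, so R's maximin is 2; column maxima are 13 and 18, so C's minimax is 13. These differ, so the equilibrium is in mixed strategies.
Let R play A with probability p. C is indifferent when 13p + 2(1−p) = −5p + 18(1−p), giving p = 8/17.

8/17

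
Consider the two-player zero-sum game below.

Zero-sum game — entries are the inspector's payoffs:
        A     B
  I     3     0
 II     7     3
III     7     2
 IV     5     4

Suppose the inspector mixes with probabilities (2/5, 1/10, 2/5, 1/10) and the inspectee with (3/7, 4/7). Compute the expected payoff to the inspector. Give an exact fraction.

108/35

Against (3/7, 4/7), each row's expected payoff is I: 9/7; II: 33/7; III: 29/7; IV: 31/7.
Taking the (2/5, 1/10, 2/5, 1/10)-weighted average: (2/5)·(9/7) + (1/10)·(33/7) + (2/5)·(29/7) + (1/10)·(31/7) = 108/35.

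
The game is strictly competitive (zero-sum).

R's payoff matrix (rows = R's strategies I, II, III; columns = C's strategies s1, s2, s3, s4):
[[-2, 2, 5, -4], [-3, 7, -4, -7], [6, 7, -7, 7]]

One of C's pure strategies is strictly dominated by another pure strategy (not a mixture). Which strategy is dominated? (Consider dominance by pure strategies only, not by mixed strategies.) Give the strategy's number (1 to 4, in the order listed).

C prefers columns that give R less. Compare s2 with s1: -2 < 2, -3 < 7, 6 < 7.
So s1 strictly dominates s2 for C; s2 is strictly dominated.

2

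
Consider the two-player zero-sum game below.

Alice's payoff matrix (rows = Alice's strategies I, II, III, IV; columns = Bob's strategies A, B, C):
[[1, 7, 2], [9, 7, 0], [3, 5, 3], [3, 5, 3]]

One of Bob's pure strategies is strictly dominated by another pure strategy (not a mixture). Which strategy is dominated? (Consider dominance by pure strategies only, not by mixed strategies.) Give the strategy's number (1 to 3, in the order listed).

2

Bob prefers columns that give Alice less. Compare B with C: 2 < 7, 0 < 7, 3 < 5, 3 < 5.
So C strictly dominates B for Bob; B is strictly dominated.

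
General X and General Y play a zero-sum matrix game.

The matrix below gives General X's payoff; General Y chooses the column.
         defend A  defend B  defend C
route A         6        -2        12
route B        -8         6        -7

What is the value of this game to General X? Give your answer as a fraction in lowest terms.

10/11

Column defend C is strictly dominated by defend A for General Y (it gives General X more in every row).
The remaining 2×2 game on (route A, route B) × (defend A, defend B) has no saddle point. Let General X play route A with probability p; indifference gives 6p − 8(1−p) = −2p + 6(1−p), so p = 7/11.
Similarly General Y's optimal q on defend A is 4/11, and the value is 6·(4/11) + (-2)·(7/11) = 10/11.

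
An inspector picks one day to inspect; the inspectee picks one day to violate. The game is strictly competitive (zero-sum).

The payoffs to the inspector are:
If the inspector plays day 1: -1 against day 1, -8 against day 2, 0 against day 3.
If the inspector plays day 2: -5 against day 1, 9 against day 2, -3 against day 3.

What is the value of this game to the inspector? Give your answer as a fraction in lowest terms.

Column day 3 is strictly dominated by day 1 for the inspectee (it gives the inspector more in every row).
The remaining 2×2 game on (day 1, day 2) × (day 1, day 2) has no saddle point. Let the inspector play day 1 with probability p; indifference gives −p − 5(1−p) = −8p + 9(1−p), so p = 2/3.
Similarly the inspectee's optimal q on day 1 is 17/21, and the value is -1·(17/21) + (-8)·(4/21) = -7/3.

-7/3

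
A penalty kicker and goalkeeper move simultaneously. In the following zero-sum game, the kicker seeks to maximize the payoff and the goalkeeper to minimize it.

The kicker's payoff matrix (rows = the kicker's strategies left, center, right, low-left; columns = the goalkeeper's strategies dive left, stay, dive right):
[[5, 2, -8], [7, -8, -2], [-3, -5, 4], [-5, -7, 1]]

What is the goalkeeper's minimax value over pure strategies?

The worst case (largest entry) in each column is dive left: 7, stay: 2, dive right: 4.
The best (smallest) of these is 2.

2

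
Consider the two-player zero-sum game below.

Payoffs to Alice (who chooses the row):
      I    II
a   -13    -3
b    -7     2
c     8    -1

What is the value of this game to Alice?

Row a is strictly dominated by row b, so Alice never plays it.
The remaining 2×2 game on (b, c) × (I, II) has no saddle point. Let Alice play b with probability p; indifference gives −7p + 8(1−p) = 2p − (1−p), so p = 1/2.
Similarly Bob's optimal q on I is 1/6, and the value is -7·(1/6) + (2)·(5/6) = 1/2.

1/2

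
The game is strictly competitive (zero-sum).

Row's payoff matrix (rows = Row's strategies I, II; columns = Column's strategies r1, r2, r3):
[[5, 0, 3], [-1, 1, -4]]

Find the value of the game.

3/8

Column r1 is strictly dominated by r3 for Column (it gives Row more in every row).
The remaining 2×2 game on (I, II) × (r2, r3) has no saddle point. Let Row play I with probability p; indifference gives (1−p) = 3p − 4(1−p), so p = 5/8.
Similarly Column's optimal q on r2 is 7/8, and the value is 0·(7/8) + (3)·(1/8) = 3/8.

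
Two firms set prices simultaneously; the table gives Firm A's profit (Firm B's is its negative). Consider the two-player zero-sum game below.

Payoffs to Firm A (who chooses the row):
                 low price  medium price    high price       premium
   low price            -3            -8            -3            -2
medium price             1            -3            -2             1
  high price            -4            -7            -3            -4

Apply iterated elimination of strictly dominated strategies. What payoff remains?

Column premium is strictly dominated by medium price for Firm B (-8<-2, -3<1, -7<-4); eliminate premium.
Row low price is strictly dominated by row medium price (1>-3, -3>-8, -2>-3); eliminate low price.
Row high price is strictly dominated by row medium price (1>-4, -3>-7, -2>-3); eliminate high price.
Column low price is strictly dominated by medium price for Firm B (-3<1); eliminate low price.
Column high price is strictly dominated by medium price for Firm B (-3<-2); eliminate high price.
Only (medium price, medium price) remains, with payoff -3.

-3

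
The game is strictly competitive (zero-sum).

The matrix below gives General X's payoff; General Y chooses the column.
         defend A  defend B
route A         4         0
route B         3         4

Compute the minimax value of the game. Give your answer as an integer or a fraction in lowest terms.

Row minima are 0 and 3, so General X's maximin is 3; column maxima are 4 and 4, so General Y's minimax is 4. These differ, so the equilibrium is in mixed strategies.
Let General X play route A with probability p. General Y is indifferent when 4p + 3(1−p) = 4(1−p), giving p = 1/5.
Let General Y play defend A with probability q. General X is indifferent when 4q = 3q + 4(1−q), giving q = 4/5.
The value is 4·(4/5) + (0)·(1/5) = 16/5.

16/5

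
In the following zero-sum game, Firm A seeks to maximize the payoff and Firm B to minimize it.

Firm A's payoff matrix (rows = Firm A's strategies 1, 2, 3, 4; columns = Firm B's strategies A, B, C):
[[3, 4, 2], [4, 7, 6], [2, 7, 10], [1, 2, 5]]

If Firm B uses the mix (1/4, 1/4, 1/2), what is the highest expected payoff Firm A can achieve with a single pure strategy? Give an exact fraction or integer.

29/4

1: (3)·(1/4) + (4)·(1/4) + (2)·(1/2) = 11/4.
2: (4)·(1/4) + (7)·(1/4) + (6)·(1/2) = 23/4.
3: (2)·(1/4) + (7)·(1/4) + (10)·(1/2) = 29/4.
4: (1)·(1/4) + (2)·(1/4) + (5)·(1/2) = 13/4.
The best pure response is 3 with expected payoff 29/4.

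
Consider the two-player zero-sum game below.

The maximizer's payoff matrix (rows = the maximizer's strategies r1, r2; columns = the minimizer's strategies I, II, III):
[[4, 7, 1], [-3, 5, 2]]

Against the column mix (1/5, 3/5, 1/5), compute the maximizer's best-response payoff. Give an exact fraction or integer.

26/5

r1: (4)·(1/5) + (7)·(3/5) + (1)·(1/5) = 26/5.
r2: (-3)·(1/5) + (5)·(3/5) + (2)·(1/5) = 14/5.
The best pure response is r1 with expected payoff 26/5.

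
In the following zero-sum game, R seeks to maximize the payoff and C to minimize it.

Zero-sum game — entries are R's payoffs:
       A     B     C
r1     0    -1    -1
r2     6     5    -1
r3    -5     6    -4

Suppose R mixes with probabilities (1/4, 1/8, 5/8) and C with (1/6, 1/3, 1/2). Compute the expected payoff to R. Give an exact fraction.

-11/24

Against (1/6, 1/3, 1/2), each row's expected payoff is r1: -5/6; r2: 13/6; r3: -5/6.
Taking the (1/4, 1/8, 5/8)-weighted average: (1/4)·(-5/6) + (1/8)·(13/6) + (5/8)·(-5/6) = -11/24.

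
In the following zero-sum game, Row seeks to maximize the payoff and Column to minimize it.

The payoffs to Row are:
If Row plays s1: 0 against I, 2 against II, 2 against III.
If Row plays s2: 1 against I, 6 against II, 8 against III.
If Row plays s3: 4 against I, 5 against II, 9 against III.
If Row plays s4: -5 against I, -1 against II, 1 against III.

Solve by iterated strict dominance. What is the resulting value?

4

Row s4 is strictly dominated by row s1 (0>-5, 2>-1, 2>1); eliminate s4.
Row s1 is strictly dominated by row s2 (1>0, 6>2, 8>2); eliminate s1.
Column III is strictly dominated by I for Column (1<8, 4<9); eliminate III.
Column II is strictly dominated by I for Column (1<6, 4<5); eliminate II.
Row s2 is strictly dominated by row s3 (4>1); eliminate s2.
Only (s3, I) remains, with payoff 4.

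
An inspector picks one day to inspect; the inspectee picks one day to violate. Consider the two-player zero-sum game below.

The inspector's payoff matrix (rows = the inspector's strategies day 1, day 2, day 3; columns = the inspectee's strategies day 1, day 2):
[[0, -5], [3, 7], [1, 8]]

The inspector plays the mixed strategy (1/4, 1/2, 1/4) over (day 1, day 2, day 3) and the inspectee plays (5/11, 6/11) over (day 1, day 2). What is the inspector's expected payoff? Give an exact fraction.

Against (5/11, 6/11), each row's expected payoff is day 1: -30/11; day 2: 57/11; day 3: 53/11.
Taking the (1/4, 1/2, 1/4)-weighted average: (1/4)·(-30/11) + (1/2)·(57/11) + (1/4)·(53/11) = 137/44.

137/44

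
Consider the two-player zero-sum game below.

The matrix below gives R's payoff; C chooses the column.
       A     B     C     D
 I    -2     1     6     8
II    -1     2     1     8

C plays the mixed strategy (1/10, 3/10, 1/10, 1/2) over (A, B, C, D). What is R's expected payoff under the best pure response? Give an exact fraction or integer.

I: (-2)·(1/10) + (1)·(3/10) + (6)·(1/10) + (8)·(1/2) = 47/10.
II: (-1)·(1/10) + (2)·(3/10) + (1)·(1/10) + (8)·(1/2) = 23/5.
The best pure response is I with expected payoff 47/10.

47/10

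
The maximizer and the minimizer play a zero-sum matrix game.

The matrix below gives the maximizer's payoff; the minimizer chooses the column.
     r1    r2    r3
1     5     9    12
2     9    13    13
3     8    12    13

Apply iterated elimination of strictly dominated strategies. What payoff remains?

9

Column r2 is strictly dominated by r1 for the minimizer (5<9, 9<13, 8<12); eliminate r2.
Row 1 is strictly dominated by row 2 (9>5, 13>12); eliminate 1.
Column r3 is strictly dominated by r1 for the minimizer (9<13, 8<13); eliminate r3.
Row 3 is strictly dominated by row 2 (9>8); eliminate 3.
Only (2, r1) remains, with payoff 9.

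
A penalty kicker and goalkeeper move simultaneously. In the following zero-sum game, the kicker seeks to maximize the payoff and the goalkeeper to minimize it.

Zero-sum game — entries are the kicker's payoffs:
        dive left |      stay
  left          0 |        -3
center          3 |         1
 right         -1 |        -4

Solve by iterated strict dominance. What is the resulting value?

1

Row right is strictly dominated by row left (0>-1, -3>-4); eliminate right.
Column dive left is strictly dominated by stay for the goalkeeper (-3<0, 1<3); eliminate dive left.
Row left is strictly dominated by row center (1>-3); eliminate left.
Only (center, stay) remains, with payoff 1.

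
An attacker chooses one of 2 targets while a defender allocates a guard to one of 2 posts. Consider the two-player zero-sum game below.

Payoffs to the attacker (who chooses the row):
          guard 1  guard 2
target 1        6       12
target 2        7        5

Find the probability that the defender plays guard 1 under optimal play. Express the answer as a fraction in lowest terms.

Row minima are 6 and 5, so the attacker's maximin is 6; column maxima are 7 and 12, so the defender's minimax is 7. These differ, so the equilibrium is in mixed strategies.
Let the defender play guard 1 with probability q. The attacker is indifferent when 6q + 12(1−q) = 7q + 5(1−q), giving q = 7/8.

7/8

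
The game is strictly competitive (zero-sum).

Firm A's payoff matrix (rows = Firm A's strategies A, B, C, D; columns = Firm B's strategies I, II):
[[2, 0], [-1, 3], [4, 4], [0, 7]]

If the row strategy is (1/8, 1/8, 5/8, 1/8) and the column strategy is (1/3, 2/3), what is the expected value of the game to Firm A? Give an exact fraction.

Against (1/3, 2/3), each row's expected payoff is A: 2/3; B: 5/3; C: 4; D: 14/3.
Taking the (1/8, 1/8, 5/8, 1/8)-weighted average: (1/8)·(2/3) + (1/8)·(5/3) + (5/8)·(4) + (1/8)·(14/3) = 27/8.

27/8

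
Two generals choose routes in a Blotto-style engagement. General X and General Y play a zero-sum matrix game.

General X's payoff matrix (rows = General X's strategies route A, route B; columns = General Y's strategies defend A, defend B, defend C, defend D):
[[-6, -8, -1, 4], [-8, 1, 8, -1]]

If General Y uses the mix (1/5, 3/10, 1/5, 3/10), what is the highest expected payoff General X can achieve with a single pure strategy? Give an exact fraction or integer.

0

route A: (-6)·(1/5) + (-8)·(3/10) + (-1)·(1/5) + (4)·(3/10) = -13/5.
route B: (-8)·(1/5) + (1)·(3/10) + (8)·(1/5) + (-1)·(3/10) = 0.
The best pure response is route B with expected payoff 0.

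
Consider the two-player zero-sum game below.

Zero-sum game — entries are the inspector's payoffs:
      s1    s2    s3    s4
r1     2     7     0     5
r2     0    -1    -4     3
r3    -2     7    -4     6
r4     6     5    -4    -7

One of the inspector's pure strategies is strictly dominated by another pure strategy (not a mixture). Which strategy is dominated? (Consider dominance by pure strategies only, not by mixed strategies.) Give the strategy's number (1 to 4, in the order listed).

Compare r2 with r1: 2 > 0, 7 > -1, 0 > -4, 5 > 3.
So r1 strictly dominates r2 for the inspector; r2 is strictly dominated.

2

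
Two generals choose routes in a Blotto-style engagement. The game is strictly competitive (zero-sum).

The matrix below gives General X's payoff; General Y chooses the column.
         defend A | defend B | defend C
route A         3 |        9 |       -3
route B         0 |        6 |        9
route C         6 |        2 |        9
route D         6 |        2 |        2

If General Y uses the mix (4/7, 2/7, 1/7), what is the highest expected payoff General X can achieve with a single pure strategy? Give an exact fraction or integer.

route A: (3)·(4/7) + (9)·(2/7) + (-3)·(1/7) = 27/7.
route B: (0)·(4/7) + (6)·(2/7) + (9)·(1/7) = 3.
route C: (6)·(4/7) + (2)·(2/7) + (9)·(1/7) = 37/7.
route D: (6)·(4/7) + (2)·(2/7) + (2)·(1/7) = 30/7.
The best pure response is route C with expected payoff 37/7.

37/7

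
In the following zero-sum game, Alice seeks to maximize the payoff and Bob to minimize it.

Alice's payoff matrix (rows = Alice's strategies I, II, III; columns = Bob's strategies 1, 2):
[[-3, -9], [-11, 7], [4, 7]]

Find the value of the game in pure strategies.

Row minima: -9, -11, 4 → Alice's maximin is 4.
Column maxima: 4, 7 → Bob's minimax is 4.
They coincide at (III, 1), so the value is 4.

4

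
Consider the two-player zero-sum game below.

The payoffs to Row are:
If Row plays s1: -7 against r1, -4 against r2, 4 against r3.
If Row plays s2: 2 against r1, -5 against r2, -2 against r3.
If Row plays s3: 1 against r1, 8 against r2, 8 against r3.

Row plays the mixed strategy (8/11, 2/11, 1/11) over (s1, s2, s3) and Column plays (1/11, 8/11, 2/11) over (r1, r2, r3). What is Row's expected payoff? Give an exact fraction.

-251/121

Against (1/11, 8/11, 2/11), each row's expected payoff is s1: -31/11; s2: -42/11; s3: 81/11.
Taking the (8/11, 2/11, 1/11)-weighted average: (8/11)·(-31/11) + (2/11)·(-42/11) + (1/11)·(81/11) = -251/121.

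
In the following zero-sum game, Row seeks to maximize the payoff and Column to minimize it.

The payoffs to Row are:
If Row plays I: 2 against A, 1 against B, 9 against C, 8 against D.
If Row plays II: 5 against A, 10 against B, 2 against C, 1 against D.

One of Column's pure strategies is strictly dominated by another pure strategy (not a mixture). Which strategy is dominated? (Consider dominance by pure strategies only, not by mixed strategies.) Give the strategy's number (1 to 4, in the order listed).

Column prefers columns that give Row less. Compare C with D: 8 < 9, 1 < 2.
So D strictly dominates C for Column; C is strictly dominated.

3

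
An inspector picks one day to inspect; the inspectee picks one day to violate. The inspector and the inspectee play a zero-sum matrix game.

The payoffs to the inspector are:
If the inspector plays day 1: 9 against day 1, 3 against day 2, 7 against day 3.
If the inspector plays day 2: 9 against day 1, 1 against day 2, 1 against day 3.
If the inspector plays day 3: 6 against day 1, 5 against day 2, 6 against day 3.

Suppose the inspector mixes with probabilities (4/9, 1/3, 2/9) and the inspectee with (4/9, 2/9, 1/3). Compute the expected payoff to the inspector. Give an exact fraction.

479/81

Against (4/9, 2/9, 1/3), each row's expected payoff is day 1: 7; day 2: 41/9; day 3: 52/9.
Taking the (4/9, 1/3, 2/9)-weighted average: (4/9)·(7) + (1/3)·(41/9) + (2/9)·(52/9) = 479/81.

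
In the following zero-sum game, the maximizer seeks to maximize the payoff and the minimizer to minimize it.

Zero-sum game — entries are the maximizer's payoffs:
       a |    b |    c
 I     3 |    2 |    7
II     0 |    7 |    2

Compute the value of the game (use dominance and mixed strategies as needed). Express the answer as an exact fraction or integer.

Column c is strictly dominated by a for the minimizer (it gives the maximizer more in every row).
The remaining 2×2 game on (I, II) × (a, b) has no saddle point. Let the maximizer play I with probability p; indifference gives 3p = 2p + 7(1−p), so p = 7/8.
Similarly the minimizer's optimal q on a is 5/8, and the value is 3·(5/8) + (2)·(3/8) = 21/8.

21/8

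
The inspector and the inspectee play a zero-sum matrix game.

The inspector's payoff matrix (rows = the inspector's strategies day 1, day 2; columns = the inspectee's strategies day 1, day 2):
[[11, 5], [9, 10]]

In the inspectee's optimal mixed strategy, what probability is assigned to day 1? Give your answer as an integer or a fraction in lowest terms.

5/7

Row minima are 5 and 9, so the inspector's maximin is 9; column maxima are 11 and 10, so the inspectee's minimax is 10. These differ, so the equilibrium is in mixed strategies.
Let the inspectee play day 1 with probability q. The inspector is indifferent when 11q + 5(1−q) = 9q + 10(1−q), giving q = 5/7.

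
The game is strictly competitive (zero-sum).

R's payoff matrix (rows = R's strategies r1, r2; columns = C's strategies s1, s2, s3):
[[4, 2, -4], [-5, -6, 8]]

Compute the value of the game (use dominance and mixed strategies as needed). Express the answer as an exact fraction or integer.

Column s1 is strictly dominated by s2 for C (it gives R more in every row).
The remaining 2×2 game on (r1, r2) × (s2, s3) has no saddle point. Let R play r1 with probability p; indifference gives 2p − 6(1−p) = −4p + 8(1−p), so p = 7/10.
Similarly C's optimal q on s2 is 3/5, and the value is 2·(3/5) + (-4)·(2/5) = -2/5.

-2/5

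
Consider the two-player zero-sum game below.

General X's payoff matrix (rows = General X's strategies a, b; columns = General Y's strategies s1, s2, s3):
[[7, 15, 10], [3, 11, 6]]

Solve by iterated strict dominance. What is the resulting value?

Column s3 is strictly dominated by s1 for General Y (7<10, 3<6); eliminate s3.
Row b is strictly dominated by row a (7>3, 15>11); eliminate b.
Column s2 is strictly dominated by s1 for General Y (7<15); eliminate s2.
Only (a, s1) remains, with payoff 7.

7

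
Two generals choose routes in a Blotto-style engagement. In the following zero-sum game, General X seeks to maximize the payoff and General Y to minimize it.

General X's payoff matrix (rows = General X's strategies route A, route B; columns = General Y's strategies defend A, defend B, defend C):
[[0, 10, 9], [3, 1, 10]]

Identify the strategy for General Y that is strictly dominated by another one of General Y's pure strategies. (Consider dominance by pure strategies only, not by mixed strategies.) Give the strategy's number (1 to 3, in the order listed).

3

General Y prefers columns that give General X less. Compare defend C with defend A: 0 < 9, 3 < 10.
So defend A strictly dominates defend C for General Y; defend C is strictly dominated.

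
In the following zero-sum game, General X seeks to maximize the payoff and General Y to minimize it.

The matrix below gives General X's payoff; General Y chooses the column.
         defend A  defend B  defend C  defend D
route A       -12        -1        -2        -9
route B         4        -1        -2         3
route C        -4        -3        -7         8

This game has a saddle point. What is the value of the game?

-2

Row minima: -12, -2, -7 → General X's maximin is -2.
Column maxima: 4, -1, -2, 8 → General Y's minimax is -2.
They coincide at (route B, defend C), so the value is -2.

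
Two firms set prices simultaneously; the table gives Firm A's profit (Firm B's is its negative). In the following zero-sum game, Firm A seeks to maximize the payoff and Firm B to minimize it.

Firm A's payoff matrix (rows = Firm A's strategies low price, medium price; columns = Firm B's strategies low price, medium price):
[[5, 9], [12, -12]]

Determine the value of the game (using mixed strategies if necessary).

6

Row minima are 5 and -12, so Firm A's maximin is 5; column maxima are 12 and 9, so Firm B's minimax is 9. These differ, so the equilibrium is in mixed strategies.
Let Firm A play low price with probability p. Firm B is indifferent when 5p + 12(1−p) = 9p − 12(1−p), giving p = 6/7.
Let Firm B play low price with probability q. Firm A is indifferent when 5q + 9(1−q) = 12q − 12(1−q), giving q = 3/4.
The value is 5·(3/4) + (9)·(1/4) = 6.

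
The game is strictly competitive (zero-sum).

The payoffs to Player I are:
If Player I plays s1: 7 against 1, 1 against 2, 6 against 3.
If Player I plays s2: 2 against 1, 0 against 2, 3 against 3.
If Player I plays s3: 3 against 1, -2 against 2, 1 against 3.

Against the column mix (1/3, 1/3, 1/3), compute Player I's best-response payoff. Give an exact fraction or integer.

14/3

s1: (7)·(1/3) + (1)·(1/3) + (6)·(1/3) = 14/3.
s2: (2)·(1/3) + (0)·(1/3) + (3)·(1/3) = 5/3.
s3: (3)·(1/3) + (-2)·(1/3) + (1)·(1/3) = 2/3.
The best pure response is s1 with expected payoff 14/3.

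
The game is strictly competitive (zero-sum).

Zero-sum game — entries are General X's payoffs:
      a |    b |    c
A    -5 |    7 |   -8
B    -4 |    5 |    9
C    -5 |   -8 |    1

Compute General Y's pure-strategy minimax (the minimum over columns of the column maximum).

The worst case (largest entry) in each column is a: -4, b: 7, c: 9.
The best (smallest) of these is -4.

-4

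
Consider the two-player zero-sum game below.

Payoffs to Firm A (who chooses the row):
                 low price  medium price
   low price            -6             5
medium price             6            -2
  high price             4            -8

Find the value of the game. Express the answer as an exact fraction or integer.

Row high price is strictly dominated by row medium price, so Firm A never plays it.
The remaining 2×2 game on (low price, medium price) × (low price, medium price) has no saddle point. Let Firm A play low price with probability p; indifference gives −6p + 6(1−p) = 5p − 2(1−p), so p = 8/19.
Similarly Firm B's optimal q on low price is 7/19, and the value is -6·(7/19) + (5)·(12/19) = 18/19.

18/19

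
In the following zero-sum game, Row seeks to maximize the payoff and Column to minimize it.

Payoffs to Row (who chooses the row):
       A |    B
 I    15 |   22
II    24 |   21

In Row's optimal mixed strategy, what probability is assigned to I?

3/10

Row minima are 15 and 21, so Row's maximin is 21; column maxima are 24 and 22, so Column's minimax is 22. These differ, so the equilibrium is in mixed strategies.
Let Row play I with probability p. Column is indifferent when 15p + 24(1−p) = 22p + 21(1−p), giving p = 3/10.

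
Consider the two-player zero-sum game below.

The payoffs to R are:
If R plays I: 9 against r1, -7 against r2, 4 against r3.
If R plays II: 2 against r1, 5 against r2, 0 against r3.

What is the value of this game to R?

Column r1 is strictly dominated by r3 for C (it gives R more in every row).
The remaining 2×2 game on (I, II) × (r2, r3) has no saddle point. Let R play I with probability p; indifference gives −7p + 5(1−p) = 4p, so p = 5/16.
Similarly C's optimal q on r2 is 1/4, and the value is -7·(1/4) + (4)·(3/4) = 5/4.

5/4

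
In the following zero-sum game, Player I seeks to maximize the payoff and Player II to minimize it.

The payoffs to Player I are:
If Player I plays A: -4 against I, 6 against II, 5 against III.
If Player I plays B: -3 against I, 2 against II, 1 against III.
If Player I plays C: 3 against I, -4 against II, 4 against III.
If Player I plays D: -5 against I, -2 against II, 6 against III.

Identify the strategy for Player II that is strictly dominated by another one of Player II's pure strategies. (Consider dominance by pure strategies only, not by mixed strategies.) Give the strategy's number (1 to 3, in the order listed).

3

Player II prefers columns that give Player I less. Compare III with I: -4 < 5, -3 < 1, 3 < 4, -5 < 6.
So I strictly dominates III for Player II; III is strictly dominated.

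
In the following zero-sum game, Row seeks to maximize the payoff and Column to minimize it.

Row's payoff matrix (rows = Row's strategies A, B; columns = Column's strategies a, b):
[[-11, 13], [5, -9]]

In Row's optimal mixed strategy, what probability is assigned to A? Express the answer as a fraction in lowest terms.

Row minima are -11 and -9, so Row's maximin is -9; column maxima are 5 and 13, so Column's minimax is 5. These differ, so the equilibrium is in mixed strategies.
Let Row play A with probability p. Column is indifferent when −11p + 5(1−p) = 13p − 9(1−p), giving p = 7/19.

7/19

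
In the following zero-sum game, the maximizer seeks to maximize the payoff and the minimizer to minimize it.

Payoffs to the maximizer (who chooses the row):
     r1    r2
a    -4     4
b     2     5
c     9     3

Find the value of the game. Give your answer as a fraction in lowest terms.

13/3

Row a is strictly dominated by row b, so the maximizer never plays it.
The remaining 2×2 game on (b, c) × (r1, r2) has no saddle point. Let the maximizer play b with probability p; indifference gives 2p + 9(1−p) = 5p + 3(1−p), so p = 2/3.
Similarly the minimizer's optimal q on r1 is 2/9, and the value is 2·(2/9) + (5)·(7/9) = 13/3.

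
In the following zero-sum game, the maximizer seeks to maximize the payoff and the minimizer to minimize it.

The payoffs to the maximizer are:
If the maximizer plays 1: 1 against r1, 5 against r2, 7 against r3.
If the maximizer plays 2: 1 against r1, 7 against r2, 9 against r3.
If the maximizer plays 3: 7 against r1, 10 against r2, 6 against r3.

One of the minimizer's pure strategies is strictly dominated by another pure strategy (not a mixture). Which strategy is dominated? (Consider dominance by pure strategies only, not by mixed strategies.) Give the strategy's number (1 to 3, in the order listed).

The minimizer prefers columns that give the maximizer less. Compare r2 with r1: 1 < 5, 1 < 7, 7 < 10.
So r1 strictly dominates r2 for the minimizer; r2 is strictly dominated.

2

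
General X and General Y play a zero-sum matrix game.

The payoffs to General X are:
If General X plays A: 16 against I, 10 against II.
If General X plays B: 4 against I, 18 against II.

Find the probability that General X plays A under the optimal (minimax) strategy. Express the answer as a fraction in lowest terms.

Row minima are 10 and 4, so General X's maximin is 10; column maxima are 16 and 18, so General Y's minimax is 16. These differ, so the equilibrium is in mixed strategies.
Let General X play A with probability p. General Y is indifferent when 16p + 4(1−p) = 10p + 18(1−p), giving p = 7/10.

7/10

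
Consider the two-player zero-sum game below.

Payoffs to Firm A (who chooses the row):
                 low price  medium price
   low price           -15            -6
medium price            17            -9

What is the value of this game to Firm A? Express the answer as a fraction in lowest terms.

-237/35

Row minima are -15 and -9, so Firm A's maximin is -9; column maxima are 17 and -6, so Firm B's minimax is -6. These differ, so the equilibrium is in mixed strategies.
Let Firm A play low price with probability p. Firm B is indifferent when −15p + 17(1−p) = −6p − 9(1−p), giving p = 26/35.
Let Firm B play low price with probability q. Firm A is indifferent when −15q − 6(1−q) = 17q − 9(1−q), giving q = 3/35.
The value is -15·(3/35) + (-6)·(32/35) = -237/35.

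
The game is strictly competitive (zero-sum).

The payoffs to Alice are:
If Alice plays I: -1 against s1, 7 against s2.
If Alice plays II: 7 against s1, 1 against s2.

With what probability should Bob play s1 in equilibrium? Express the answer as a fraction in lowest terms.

Row minima are -1 and 1, so Alice's maximin is 1; column maxima are 7 and 7, so Bob's minimax is 7. These differ, so the equilibrium is in mixed strategies.
Let Bob play s1 with probability q. Alice is indifferent when −q + 7(1−q) = 7q + (1−q), giving q = 3/7.

3/7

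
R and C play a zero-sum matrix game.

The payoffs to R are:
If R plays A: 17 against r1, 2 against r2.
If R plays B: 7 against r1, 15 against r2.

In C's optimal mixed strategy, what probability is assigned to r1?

Row minima are 2 and 7, so R's maximin is 7; column maxima are 17 and 15, so C's minimax is 15. These differ, so the equilibrium is in mixed strategies.
Let C play r1 with probability q. R is indifferent when 17q + 2(1−q) = 7q + 15(1−q), giving q = 13/23.

13/23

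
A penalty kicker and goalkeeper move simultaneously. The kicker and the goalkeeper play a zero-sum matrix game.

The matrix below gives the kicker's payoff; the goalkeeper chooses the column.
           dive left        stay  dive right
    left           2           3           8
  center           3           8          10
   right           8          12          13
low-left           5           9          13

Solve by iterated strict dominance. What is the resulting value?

8

Column dive right is strictly dominated by dive left for the goalkeeper (2<8, 3<10, 8<13, 5<13); eliminate dive right.
Column stay is strictly dominated by dive left for the goalkeeper (2<3, 3<8, 8<12, 5<9); eliminate stay.
Row center is strictly dominated by row right (8>3); eliminate center.
Row low-left is strictly dominated by row right (8>5); eliminate low-left.
Row left is strictly dominated by row right (8>2); eliminate left.
Only (right, dive left) remains, with payoff 8.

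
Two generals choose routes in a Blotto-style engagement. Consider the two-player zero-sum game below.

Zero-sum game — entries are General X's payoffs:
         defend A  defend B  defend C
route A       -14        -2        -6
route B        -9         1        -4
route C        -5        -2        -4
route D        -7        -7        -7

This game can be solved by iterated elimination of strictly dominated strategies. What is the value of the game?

-5

Row route A is strictly dominated by row route B (-9>-14, 1>-2, -4>-6); eliminate route A.
Row route D is strictly dominated by row route C (-5>-7, -2>-7, -4>-7); eliminate route D.
Column defend B is strictly dominated by defend A for General Y (-9<1, -5<-2); eliminate defend B.
Column defend C is strictly dominated by defend A for General Y (-9<-4, -5<-4); eliminate defend C.
Row route B is strictly dominated by row route C (-5>-9); eliminate route B.
Only (route C, defend A) remains, with payoff -5.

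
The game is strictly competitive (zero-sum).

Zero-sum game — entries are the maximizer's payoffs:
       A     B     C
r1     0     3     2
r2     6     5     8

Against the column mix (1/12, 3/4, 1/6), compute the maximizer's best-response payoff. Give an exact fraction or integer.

67/12

r1: (0)·(1/12) + (3)·(3/4) + (2)·(1/6) = 31/12.
r2: (6)·(1/12) + (5)·(3/4) + (8)·(1/6) = 67/12.
The best pure response is r2 with expected payoff 67/12.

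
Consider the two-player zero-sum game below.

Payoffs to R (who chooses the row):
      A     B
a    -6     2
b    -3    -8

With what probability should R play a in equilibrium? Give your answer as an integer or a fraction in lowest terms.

5/13

Row minima are -6 and -8, so R's maximin is -6; column maxima are -3 and 2, so C's minimax is -3. These differ, so the equilibrium is in mixed strategies.
Let R play a with probability p. C is indifferent when −6p − 3(1−p) = 2p − 8(1−p), giving p = 5/13.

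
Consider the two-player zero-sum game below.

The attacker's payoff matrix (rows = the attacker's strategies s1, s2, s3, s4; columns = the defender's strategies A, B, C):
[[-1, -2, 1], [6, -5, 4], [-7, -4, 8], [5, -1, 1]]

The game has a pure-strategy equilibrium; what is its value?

Row minima: -2, -5, -7, -1 → the attacker's maximin is -1.
Column maxima: 6, -1, 8 → the defender's minimax is -1.
They coincide at (s4, B), so the value is -1.

-1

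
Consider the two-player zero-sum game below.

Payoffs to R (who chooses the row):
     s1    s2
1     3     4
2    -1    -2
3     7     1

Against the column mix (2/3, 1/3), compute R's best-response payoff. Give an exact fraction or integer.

1: (3)·(2/3) + (4)·(1/3) = 10/3.
2: (-1)·(2/3) + (-2)·(1/3) = -4/3.
3: (7)·(2/3) + (1)·(1/3) = 5.
The best pure response is 3 with expected payoff 5.

5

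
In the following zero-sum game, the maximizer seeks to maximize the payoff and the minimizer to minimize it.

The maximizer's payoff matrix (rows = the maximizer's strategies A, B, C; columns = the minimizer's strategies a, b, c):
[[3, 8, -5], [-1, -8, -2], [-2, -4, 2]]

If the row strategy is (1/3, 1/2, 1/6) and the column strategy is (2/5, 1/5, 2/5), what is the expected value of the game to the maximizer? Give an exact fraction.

Against (2/5, 1/5, 2/5), each row's expected payoff is A: 4/5; B: -14/5; C: -4/5.
Taking the (1/3, 1/2, 1/6)-weighted average: (1/3)·(4/5) + (1/2)·(-14/5) + (1/6)·(-4/5) = -19/15.

-19/15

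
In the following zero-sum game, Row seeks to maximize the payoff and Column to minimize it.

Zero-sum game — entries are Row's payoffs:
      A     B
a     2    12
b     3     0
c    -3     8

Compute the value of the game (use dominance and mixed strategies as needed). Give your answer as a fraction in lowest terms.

36/13

Row c is strictly dominated by row a, so Row never plays it.
The remaining 2×2 game on (a, b) × (A, B) has no saddle point. Let Row play a with probability p; indifference gives 2p + 3(1−p) = 12p, so p = 3/13.
Similarly Column's optimal q on A is 12/13, and the value is 2·(12/13) + (12)·(1/13) = 36/13.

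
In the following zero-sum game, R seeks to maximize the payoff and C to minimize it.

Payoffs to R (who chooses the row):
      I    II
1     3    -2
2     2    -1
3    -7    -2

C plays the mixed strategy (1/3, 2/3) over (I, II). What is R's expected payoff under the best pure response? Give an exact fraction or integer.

0

1: (3)·(1/3) + (-2)·(2/3) = -1/3.
2: (2)·(1/3) + (-1)·(2/3) = 0.
3: (-7)·(1/3) + (-2)·(2/3) = -11/3.
The best pure response is 2 with expected payoff 0.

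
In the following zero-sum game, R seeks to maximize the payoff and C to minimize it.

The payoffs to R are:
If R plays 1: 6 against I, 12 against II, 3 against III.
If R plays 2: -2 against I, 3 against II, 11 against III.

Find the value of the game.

9/2

Column II is strictly dominated by I for C (it gives R more in every row).
The remaining 2×2 game on (1, 2) × (I, III) has no saddle point. Let R play 1 with probability p; indifference gives 6p − 2(1−p) = 3p + 11(1−p), so p = 13/16.
Similarly C's optimal q on I is 1/2, and the value is 6·(1/2) + (3)·(1/2) = 9/2.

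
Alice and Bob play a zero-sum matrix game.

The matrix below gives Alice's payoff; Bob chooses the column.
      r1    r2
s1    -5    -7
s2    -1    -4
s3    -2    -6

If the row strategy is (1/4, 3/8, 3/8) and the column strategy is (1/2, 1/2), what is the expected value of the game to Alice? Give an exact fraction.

Against (1/2, 1/2), each row's expected payoff is s1: -6; s2: -5/2; s3: -4.
Taking the (1/4, 3/8, 3/8)-weighted average: (1/4)·(-6) + (3/8)·(-5/2) + (3/8)·(-4) = -63/16.

-63/16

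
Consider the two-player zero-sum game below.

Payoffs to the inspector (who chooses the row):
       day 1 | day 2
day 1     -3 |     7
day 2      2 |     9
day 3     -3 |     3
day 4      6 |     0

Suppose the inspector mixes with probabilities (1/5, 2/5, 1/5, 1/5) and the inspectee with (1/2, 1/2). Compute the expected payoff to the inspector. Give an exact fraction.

16/5

Against (1/2, 1/2), each row's expected payoff is day 1: 2; day 2: 11/2; day 3: 0; day 4: 3.
Taking the (1/5, 2/5, 1/5, 1/5)-weighted average: (1/5)·(2) + (2/5)·(11/2) + (1/5)·(0) + (1/5)·(3) = 16/5.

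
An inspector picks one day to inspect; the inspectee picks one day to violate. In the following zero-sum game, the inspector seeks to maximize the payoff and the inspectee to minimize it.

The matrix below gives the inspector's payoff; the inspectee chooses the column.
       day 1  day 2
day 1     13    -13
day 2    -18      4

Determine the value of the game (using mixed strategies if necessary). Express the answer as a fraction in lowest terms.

Row minima are -13 and -18, so the inspector's maximin is -13; column maxima are 13 and 4, so the inspectee's minimax is 4. These differ, so the equilibrium is in mixed strategies.
Let the inspector play day 1 with probability p. The inspectee is indifferent when 13p − 18(1−p) = −13p + 4(1−p), giving p = 11/24.
Let the inspectee play day 1 with probability q. The inspector is indifferent when 13q − 13(1−q) = −18q + 4(1−q), giving q = 17/48.
The value is 13·(17/48) + (-13)·(31/48) = -91/24.

-91/24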